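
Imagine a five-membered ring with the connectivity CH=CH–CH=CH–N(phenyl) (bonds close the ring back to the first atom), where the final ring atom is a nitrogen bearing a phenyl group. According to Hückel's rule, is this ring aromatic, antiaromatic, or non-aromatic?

The p orbitals form a continuous loop: the double-bond atoms are sp², each contributing one p electron; the pyrrole-type nitrogen donates its lone pair from the p orbital. The ring is fully conjugated.
Adding the contributions, 2 × 2 = 4 from the double-bond units + 2 from the N(phenyl) atom = 6.
Since 6 = 4·1 + 2, the ring meets the 4n+2 criterion.

Aromatic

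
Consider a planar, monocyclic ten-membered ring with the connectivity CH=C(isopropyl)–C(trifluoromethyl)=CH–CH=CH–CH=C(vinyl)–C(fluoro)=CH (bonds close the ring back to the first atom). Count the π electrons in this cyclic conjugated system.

All ring atoms are sp² and supply a p orbital to the ring (each doubly-bonded ring atom is sp² with one p-orbital electron); the conjugation is uninterrupted.
Adding the contributions, 5 × 2 = 10 from the 5 double-bond units.

10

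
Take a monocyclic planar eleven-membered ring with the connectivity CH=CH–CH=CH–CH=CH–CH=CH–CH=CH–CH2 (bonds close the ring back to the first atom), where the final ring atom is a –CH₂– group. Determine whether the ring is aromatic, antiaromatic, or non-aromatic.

Non-aromatic

The CH2 carbon is saturated: the tetrahedral CH₂ carbon is sp³ and has no p orbital in the ring π system. Conjugation is not continuous around the ring.
Without a continuous loop of overlapping p orbitals the Hückel electron count never comes into play.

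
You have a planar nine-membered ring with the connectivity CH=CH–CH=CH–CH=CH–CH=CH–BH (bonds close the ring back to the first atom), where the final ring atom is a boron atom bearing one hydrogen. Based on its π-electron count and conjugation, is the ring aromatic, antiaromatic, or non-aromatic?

Check conjugation: each doubly-bonded ring atom is sp² with one p-orbital electron; the boron has an empty p orbital — every position has a p orbital, so the cyclic π system is continuous.
Counting π electrons: 4 × 2 = 8 from the double-bond units + 0 from the BH atom = 8.
A 4n π count (8, n = 2) in a planar conjugated ring means antiaromatic.

Antiaromatic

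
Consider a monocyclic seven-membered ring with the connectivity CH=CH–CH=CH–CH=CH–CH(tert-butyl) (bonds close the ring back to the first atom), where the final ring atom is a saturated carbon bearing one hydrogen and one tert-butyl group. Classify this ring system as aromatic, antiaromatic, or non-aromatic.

At the CH(tert-butyl) position, that saturated carbon is sp³ and has no p orbital in the ring π system; the ring's p-orbital overlap is broken there.
A ring that is not fully conjugated cannot be aromatic or antiaromatic regardless of its π-electron count.

Non-aromatic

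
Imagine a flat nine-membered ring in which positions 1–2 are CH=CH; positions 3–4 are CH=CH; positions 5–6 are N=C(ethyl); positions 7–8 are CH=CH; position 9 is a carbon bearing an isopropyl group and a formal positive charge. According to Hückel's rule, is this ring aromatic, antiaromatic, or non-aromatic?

The p orbitals form a continuous loop: each doubly-bonded ring atom is sp² with one p-orbital electron; each sp² =N– keeps its lone pair in-plane and puts one electron into the π system; the carbocation has an empty p orbital. The ring is fully conjugated.
Adding the contributions, 4 × 2 = 8 from the double-bond units + 0 from the C(isopropyl)(+) atom = 8.
8 is a 4n count (n = 2), so the planar conjugated ring is antiaromatic.

Antiaromatic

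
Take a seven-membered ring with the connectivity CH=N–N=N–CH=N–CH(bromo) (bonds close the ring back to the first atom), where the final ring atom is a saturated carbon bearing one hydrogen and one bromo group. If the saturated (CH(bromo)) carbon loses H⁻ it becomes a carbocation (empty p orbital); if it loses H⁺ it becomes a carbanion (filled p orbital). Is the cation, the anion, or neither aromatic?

The cation

In both ions every ring atom is sp² and contributes a p orbital, so both rings are fully conjugated.
Cation: 3 × 2 + 0 = 6 π electrons → 4(1)+2, aromatic.
Anion: 3 × 2 + 2 = 8 π electrons → 4(2), antiaromatic.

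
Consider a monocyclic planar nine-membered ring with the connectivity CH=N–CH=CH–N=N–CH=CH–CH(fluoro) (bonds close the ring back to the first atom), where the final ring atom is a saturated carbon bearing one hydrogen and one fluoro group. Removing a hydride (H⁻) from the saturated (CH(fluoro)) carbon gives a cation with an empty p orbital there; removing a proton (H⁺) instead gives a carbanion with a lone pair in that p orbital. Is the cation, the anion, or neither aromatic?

Both ions have a continuous loop of p orbitals — each ring atom is sp².
Cation: 4 × 2 + 0 = 8 π electrons → 4(2), antiaromatic.
Anion: 4 × 2 + 2 = 10 π electrons → 4(2)+2, aromatic.

The anion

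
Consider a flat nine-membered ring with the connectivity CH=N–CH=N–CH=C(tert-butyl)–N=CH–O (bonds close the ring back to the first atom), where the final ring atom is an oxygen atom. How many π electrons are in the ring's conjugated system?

10

All ring atoms are sp² and supply a p orbital to the ring (every atom in a ring double bond is sp² and brings one electron to the p orbital; each =N– nitrogen is pyridine-type (lone pair in the sp² plane, one electron in the p orbital); the oxygen donates one lone pair from its p orbital); the conjugation is uninterrupted.
Tallying contributions gives 4 × 2 = 8 from the double-bond units + 2 from the O atom = 10.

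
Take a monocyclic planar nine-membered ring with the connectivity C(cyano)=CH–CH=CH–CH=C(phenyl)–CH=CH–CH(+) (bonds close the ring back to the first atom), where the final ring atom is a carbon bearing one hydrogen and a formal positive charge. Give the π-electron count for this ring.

8

Every ring atom contributes a p orbital perpendicular to the ring (each doubly-bonded ring atom is sp² with one p-orbital electron; the carbocation has an empty p orbital), so the π system is cyclic and fully conjugated.
Tallying contributions gives 4 × 2 = 8 from the double-bond units + 0 from the CH(+) atom = 8.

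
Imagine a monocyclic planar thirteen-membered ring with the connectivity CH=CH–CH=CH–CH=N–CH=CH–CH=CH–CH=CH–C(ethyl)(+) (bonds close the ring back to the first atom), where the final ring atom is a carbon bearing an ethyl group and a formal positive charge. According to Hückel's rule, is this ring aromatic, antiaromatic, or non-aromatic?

Antiaromatic

All ring atoms are sp² and supply a p orbital to the ring (the double-bond atoms are sp², each contributing one p electron; each =N– nitrogen is pyridine-type (lone pair in the sp² plane, one electron in the p orbital); the carbocation has an empty p orbital); the conjugation is uninterrupted.
Adding the contributions, 6 × 2 = 12 from the double-bond units + 0 from the C(ethyl)(+) atom = 12.
12 is a 4n count (n = 3), so the planar conjugated ring is antiaromatic.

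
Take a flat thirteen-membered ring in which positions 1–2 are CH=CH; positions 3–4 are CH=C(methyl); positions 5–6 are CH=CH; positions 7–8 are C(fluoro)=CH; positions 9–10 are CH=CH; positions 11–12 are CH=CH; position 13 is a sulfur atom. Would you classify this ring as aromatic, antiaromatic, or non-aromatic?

Aromatic

All ring atoms are sp² and supply a p orbital to the ring (every atom in a ring double bond is sp² and brings one electron to the p orbital; the sulfur donates one lone pair from its p orbital); the conjugation is uninterrupted.
Counting π electrons: 6 × 2 = 12 from the double-bond units + 2 from the S atom = 14.
14 = 4(3) + 2, which satisfies Hückel's 4n+2 rule.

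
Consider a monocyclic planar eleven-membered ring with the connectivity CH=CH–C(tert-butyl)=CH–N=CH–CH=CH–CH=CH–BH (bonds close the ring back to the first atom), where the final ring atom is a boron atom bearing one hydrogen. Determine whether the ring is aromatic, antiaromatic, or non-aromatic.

Aromatic

Check conjugation: each doubly-bonded ring atom is sp² with one p-orbital electron; each =N– nitrogen is pyridine-type (lone pair in the sp² plane, one electron in the p orbital); the boron has an empty p orbital — every position has a p orbital, so the cyclic π system is continuous.
π-electron count: 5 × 2 = 10 from the double-bond units + 0 from the BH atom = 10.
That gives a 4n+2 count (10, n = 2).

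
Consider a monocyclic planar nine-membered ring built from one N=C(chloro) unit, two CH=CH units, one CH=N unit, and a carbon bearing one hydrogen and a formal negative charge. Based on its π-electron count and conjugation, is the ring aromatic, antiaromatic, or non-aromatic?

All ring atoms are sp² and supply a p orbital to the ring (the double-bond atoms are sp², each contributing one p electron; each =N– nitrogen is pyridine-type (lone pair in the sp² plane, one electron in the p orbital); the carbanion's lone pair occupies the p orbital); the conjugation is uninterrupted.
Tallying contributions gives 4 × 2 = 8 from the double-bond units + 2 from the CH(-) atom = 10.
That gives a 4n+2 count (10, n = 2).

Aromatic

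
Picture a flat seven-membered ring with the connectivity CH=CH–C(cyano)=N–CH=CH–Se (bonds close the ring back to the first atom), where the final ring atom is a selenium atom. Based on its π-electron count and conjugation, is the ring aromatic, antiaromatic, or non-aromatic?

Check conjugation: every atom in a ring double bond is sp² and brings one electron to the p orbital; each sp² =N– keeps its lone pair in-plane and puts one electron into the π system; the selenium donates one lone pair from its p orbital — every position has a p orbital, so the cyclic π system is continuous.
Tallying contributions gives 3 × 2 = 6 from the double-bond units + 2 from the Se atom = 8.
8 = 4(2); a planar, fully conjugated 4n system is antiaromatic.

Antiaromatic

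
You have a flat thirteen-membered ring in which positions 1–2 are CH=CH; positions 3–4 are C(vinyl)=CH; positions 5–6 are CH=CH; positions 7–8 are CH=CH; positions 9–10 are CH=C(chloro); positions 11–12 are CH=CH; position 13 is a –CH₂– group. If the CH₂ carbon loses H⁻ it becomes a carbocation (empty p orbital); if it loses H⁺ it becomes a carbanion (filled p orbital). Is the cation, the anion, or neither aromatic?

The anion

Both ions have a continuous loop of p orbitals — each ring atom is sp².
Cation: 6 × 2 + 0 = 12 π electrons → 4(3), antiaromatic.
Anion: 6 × 2 + 2 = 14 π electrons → 4(3)+2, aromatic.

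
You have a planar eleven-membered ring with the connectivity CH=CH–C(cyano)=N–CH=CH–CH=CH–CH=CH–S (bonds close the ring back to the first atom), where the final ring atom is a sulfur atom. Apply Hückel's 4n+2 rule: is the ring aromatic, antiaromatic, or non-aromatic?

The p orbitals form a continuous loop: each doubly-bonded ring atom is sp² with one p-orbital electron; each =N– nitrogen is pyridine-type (lone pair in the sp² plane, one electron in the p orbital); the sulfur donates one lone pair from its p orbital. The ring is fully conjugated.
Tallying contributions gives 5 × 2 = 10 from the double-bond units + 2 from the S atom = 12.
A 4n π count (12, n = 3) in a planar conjugated ring means antiaromatic.

Antiaromatic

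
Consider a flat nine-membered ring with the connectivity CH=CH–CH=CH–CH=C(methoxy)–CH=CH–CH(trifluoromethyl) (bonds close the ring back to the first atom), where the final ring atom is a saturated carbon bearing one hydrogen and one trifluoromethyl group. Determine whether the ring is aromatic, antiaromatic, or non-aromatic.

Non-aromatic

The CH(trifluoromethyl) position has four σ bonds — that saturated carbon is sp³ and has no p orbital in the ring π system — so the cyclic conjugation is interrupted.
A ring that is not fully conjugated cannot be aromatic or antiaromatic regardless of its π-electron count.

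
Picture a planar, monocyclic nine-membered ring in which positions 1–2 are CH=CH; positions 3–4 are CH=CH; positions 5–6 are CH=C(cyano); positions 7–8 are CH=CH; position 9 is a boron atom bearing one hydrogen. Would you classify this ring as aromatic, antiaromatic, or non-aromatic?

All ring atoms are sp² and supply a p orbital to the ring (every atom in a ring double bond is sp² and brings one electron to the p orbital; the boron has an empty p orbital); the conjugation is uninterrupted.
π-electron count: 4 × 2 = 8 from the double-bond units + 0 from the BH atom = 8.
8 = 4(2); a planar, fully conjugated 4n system is antiaromatic.

Antiaromatic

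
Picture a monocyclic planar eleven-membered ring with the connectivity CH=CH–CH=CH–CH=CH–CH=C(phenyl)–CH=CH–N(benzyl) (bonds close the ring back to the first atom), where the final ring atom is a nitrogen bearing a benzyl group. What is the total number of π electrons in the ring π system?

The p orbitals form a continuous loop: every atom in a ring double bond is sp² and brings one electron to the p orbital; the pyrrole-type nitrogen donates its lone pair from the p orbital. The ring is fully conjugated.
Adding the contributions, 5 × 2 = 10 from the double-bond units + 2 from the N(benzyl) atom = 12.

12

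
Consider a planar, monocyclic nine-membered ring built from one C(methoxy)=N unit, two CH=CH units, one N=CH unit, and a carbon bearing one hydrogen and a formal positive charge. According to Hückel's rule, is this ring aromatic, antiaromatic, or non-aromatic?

Check conjugation: the double-bond atoms are sp², each contributing one p electron; the doubly-bonded nitrogens are pyridine-type — their lone pairs lie in the ring plane, leaving one electron in the p orbital; the carbocation has an empty p orbital — every position has a p orbital, so the cyclic π system is continuous.
Tallying contributions gives 4 × 2 = 8 from the double-bond units + 0 from the CH(+) atom = 8.
8 is a 4n count (n = 2), so the planar conjugated ring is antiaromatic.

Antiaromatic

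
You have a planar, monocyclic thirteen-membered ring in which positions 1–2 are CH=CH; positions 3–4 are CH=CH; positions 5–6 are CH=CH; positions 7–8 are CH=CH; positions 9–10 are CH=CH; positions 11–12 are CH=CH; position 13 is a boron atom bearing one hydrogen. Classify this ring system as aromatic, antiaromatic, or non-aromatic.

Antiaromatic

Every ring atom contributes a p orbital perpendicular to the ring (the double-bond atoms are sp², each contributing one p electron; the boron has an empty p orbital), so the π system is cyclic and fully conjugated.
Tallying contributions gives 6 × 2 = 12 from the double-bond units + 0 from the BH atom = 12.
12 is a 4n count (n = 3), so the planar conjugated ring is antiaromatic.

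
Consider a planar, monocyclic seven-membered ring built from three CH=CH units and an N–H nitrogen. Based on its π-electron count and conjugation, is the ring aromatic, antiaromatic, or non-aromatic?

Antiaromatic

The p orbitals form a continuous loop: each doubly-bonded ring atom is sp² with one p-orbital electron; the pyrrole-type nitrogen donates its lone pair from the p orbital. The ring is fully conjugated.
Counting π electrons: 3 × 2 = 6 from the double-bond units + 2 from the NH atom = 8.
With 8 = 4·2 π electrons, Hückel's rule classifies the planar ring as antiaromatic.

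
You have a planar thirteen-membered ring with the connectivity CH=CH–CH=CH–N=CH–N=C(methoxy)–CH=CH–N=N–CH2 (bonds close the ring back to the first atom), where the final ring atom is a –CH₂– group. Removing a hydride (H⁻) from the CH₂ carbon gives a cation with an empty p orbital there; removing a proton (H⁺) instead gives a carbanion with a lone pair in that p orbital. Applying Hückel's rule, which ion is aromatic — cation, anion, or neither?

The anion

In either ion the ring is fully conjugated: every atom, including the new sp² carbon, supplies a p orbital.
Cation: 6 × 2 + 0 = 12 π electrons → 4(3), antiaromatic.
Anion: 6 × 2 + 2 = 14 π electrons → 4(3)+2, aromatic.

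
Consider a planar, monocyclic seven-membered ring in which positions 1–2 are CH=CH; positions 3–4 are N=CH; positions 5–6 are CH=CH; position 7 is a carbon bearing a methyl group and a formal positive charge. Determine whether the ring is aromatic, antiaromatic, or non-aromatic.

Aromatic

The p orbitals form a continuous loop: every atom in a ring double bond is sp² and brings one electron to the p orbital; the doubly-bonded nitrogens are pyridine-type — their lone pairs lie in the ring plane, leaving one electron in the p orbital; the carbocation has an empty p orbital. The ring is fully conjugated.
Tallying contributions gives 3 × 2 = 6 from the double-bond units + 0 from the C(methyl)(+) atom = 6.
With 6 π electrons (n = 1), the Hückel 4n+2 condition holds.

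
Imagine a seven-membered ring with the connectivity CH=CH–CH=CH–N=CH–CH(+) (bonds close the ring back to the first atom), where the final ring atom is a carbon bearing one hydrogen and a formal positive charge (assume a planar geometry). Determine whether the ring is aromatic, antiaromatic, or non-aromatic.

Aromatic

All ring atoms are sp² and supply a p orbital to the ring (the double-bond atoms are sp², each contributing one p electron; each sp² =N– keeps its lone pair in-plane and puts one electron into the π system; the carbocation has an empty p orbital); the conjugation is uninterrupted.
Counting π electrons: 3 × 2 = 6 from the double-bond units + 0 from the CH(+) atom = 6.
Since 6 = 4·1 + 2, the ring meets the 4n+2 criterion.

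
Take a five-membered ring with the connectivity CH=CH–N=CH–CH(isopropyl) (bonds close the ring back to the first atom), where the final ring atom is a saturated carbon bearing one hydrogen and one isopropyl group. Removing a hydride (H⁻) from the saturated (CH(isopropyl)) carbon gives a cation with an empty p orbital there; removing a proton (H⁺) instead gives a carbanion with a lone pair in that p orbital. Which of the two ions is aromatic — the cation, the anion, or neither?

The anion

In both ions every ring atom is sp² and contributes a p orbital, so both rings are fully conjugated.
Cation: 2 × 2 + 0 = 4 π electrons → 4(1), antiaromatic.
Anion: 2 × 2 + 2 = 6 π electrons → 4(1)+2, aromatic.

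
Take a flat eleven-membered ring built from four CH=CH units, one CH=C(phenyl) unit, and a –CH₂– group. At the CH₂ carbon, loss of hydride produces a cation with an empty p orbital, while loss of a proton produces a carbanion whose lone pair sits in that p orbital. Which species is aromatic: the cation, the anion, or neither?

The cation

In either ion the ring is fully conjugated: every atom, including the new sp² carbon, supplies a p orbital.
Cation: 5 × 2 + 0 = 10 π electrons → 4(2)+2, aromatic.
Anion: 5 × 2 + 2 = 12 π electrons → 4(3), antiaromatic.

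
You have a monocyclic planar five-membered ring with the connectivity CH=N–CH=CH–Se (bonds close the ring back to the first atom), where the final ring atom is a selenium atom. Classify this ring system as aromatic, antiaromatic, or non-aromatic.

Aromatic

Every ring atom contributes a p orbital perpendicular to the ring (every atom in a ring double bond is sp² and brings one electron to the p orbital; each =N– nitrogen is pyridine-type (lone pair in the sp² plane, one electron in the p orbital); the selenium donates one lone pair from its p orbital), so the π system is cyclic and fully conjugated.
Adding the contributions, 2 × 2 = 4 from the double-bond units + 2 from the Se atom = 6.
That gives a 4n+2 count (6, n = 1).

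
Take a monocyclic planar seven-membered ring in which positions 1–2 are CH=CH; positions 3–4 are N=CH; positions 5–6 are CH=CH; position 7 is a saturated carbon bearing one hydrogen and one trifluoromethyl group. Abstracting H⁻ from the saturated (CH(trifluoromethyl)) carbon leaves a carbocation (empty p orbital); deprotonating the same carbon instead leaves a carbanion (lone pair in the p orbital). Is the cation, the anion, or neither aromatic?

Both ions have a continuous loop of p orbitals — each ring atom is sp².
Cation: 3 × 2 + 0 = 6 π electrons → 4(1)+2, aromatic.
Anion: 3 × 2 + 2 = 8 π electrons → 4(2), antiaromatic.

The cation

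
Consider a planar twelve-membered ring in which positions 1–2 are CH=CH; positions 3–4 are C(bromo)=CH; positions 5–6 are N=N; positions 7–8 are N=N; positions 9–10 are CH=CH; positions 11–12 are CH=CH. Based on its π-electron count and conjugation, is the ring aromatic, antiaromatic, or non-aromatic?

Antiaromatic

Every ring atom contributes a p orbital perpendicular to the ring (the double-bond atoms are sp², each contributing one p electron; each sp² =N– keeps its lone pair in-plane and puts one electron into the π system), so the π system is cyclic and fully conjugated.
Counting π electrons: 6 × 2 = 12 from the 6 double-bond units.
With 12 = 4·3 π electrons, Hückel's rule classifies the planar ring as antiaromatic.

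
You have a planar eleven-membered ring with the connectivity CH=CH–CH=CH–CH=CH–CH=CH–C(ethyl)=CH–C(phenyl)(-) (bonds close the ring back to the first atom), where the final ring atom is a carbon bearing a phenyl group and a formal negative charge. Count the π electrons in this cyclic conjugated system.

12

Check conjugation: every atom in a ring double bond is sp² and brings one electron to the p orbital; the carbanion's lone pair occupies the p orbital — every position has a p orbital, so the cyclic π system is continuous.
π-electron count: 5 × 2 = 10 from the double-bond units + 2 from the C(phenyl)(-) atom = 12.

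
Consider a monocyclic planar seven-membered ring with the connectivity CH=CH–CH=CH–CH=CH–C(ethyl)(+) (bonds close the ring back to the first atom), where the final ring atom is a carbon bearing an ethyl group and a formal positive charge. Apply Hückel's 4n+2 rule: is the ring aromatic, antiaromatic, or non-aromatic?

All ring atoms are sp² and supply a p orbital to the ring (each doubly-bonded ring atom is sp² with one p-orbital electron; the carbocation has an empty p orbital); the conjugation is uninterrupted.
Adding the contributions, 3 × 2 = 6 from the double-bond units + 0 from the C(ethyl)(+) atom = 6.
Since 6 = 4·1 + 2, the ring meets the 4n+2 criterion.

Aromatic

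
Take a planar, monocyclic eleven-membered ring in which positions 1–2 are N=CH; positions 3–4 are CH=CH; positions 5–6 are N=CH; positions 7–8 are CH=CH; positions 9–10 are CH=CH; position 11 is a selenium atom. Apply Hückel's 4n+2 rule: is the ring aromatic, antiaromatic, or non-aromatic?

Antiaromatic

All ring atoms are sp² and supply a p orbital to the ring (the double-bond atoms are sp², each contributing one p electron; each sp² =N– keeps its lone pair in-plane and puts one electron into the π system; the selenium donates one lone pair from its p orbital); the conjugation is uninterrupted.
Tallying contributions gives 5 × 2 = 10 from the double-bond units + 2 from the Se atom = 12.
12 = 4(3); a planar, fully conjugated 4n system is antiaromatic.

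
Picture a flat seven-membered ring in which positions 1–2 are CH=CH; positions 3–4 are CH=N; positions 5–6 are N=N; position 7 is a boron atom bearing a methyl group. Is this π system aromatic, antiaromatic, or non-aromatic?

Check conjugation: each doubly-bonded ring atom is sp² with one p-orbital electron; each sp² =N– keeps its lone pair in-plane and puts one electron into the π system; the boron has an empty p orbital — every position has a p orbital, so the cyclic π system is continuous.
Tallying contributions gives 3 × 2 = 6 from the double-bond units + 0 from the B(methyl) atom = 6.
6 = 4(1) + 2, which satisfies Hückel's 4n+2 rule.

Aromatic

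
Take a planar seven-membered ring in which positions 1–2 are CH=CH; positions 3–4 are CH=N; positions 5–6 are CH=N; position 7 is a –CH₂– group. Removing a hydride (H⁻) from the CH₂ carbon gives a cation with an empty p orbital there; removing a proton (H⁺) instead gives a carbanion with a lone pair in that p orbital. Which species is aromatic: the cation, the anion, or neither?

The cation

Once that carbon is sp², every ring atom has a p orbital and both ions are fully conjugated.
Cation: 3 × 2 + 0 = 6 π electrons → 4(1)+2, aromatic.
Anion: 3 × 2 + 2 = 8 π electrons → 4(2), antiaromatic.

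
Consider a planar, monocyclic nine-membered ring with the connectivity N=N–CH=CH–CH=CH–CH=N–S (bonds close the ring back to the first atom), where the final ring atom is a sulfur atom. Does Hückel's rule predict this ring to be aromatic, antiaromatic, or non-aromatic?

The p orbitals form a continuous loop: each doubly-bonded ring atom is sp² with one p-orbital electron; each =N– nitrogen is pyridine-type (lone pair in the sp² plane, one electron in the p orbital); the sulfur donates one lone pair from its p orbital. The ring is fully conjugated.
π-electron count: 4 × 2 = 8 from the double-bond units + 2 from the S atom = 10.
With 10 π electrons (n = 2), the Hückel 4n+2 condition holds.

Aromatic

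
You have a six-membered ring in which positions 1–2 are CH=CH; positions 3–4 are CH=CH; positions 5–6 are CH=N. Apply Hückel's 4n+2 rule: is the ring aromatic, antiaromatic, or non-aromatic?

Aromatic

Every ring atom contributes a p orbital perpendicular to the ring (each doubly-bonded ring atom is sp² with one p-orbital electron; the doubly-bonded nitrogens are pyridine-type — their lone pairs lie in the ring plane, leaving one electron in the p orbital), so the π system is cyclic and fully conjugated.
Adding the contributions, 3 × 2 = 6 from the 3 double-bond units.
With 6 π electrons (n = 1), the Hückel 4n+2 condition holds.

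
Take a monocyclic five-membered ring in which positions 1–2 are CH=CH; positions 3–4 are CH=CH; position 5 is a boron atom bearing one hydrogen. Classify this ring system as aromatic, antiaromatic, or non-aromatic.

Antiaromatic

Check conjugation: each doubly-bonded ring atom is sp² with one p-orbital electron; the boron has an empty p orbital — every position has a p orbital, so the cyclic π system is continuous.
Tallying contributions gives 2 × 2 = 4 from the double-bond units + 0 from the BH atom = 4.
A 4n π count (4, n = 1) in a planar conjugated ring means antiaromatic.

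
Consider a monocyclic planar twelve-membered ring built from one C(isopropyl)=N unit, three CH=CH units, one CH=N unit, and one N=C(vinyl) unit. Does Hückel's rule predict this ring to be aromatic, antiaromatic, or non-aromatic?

Antiaromatic

Check conjugation: every atom in a ring double bond is sp² and brings one electron to the p orbital; each =N– nitrogen is pyridine-type (lone pair in the sp² plane, one electron in the p orbital) — every position has a p orbital, so the cyclic π system is continuous.
Counting π electrons: 6 × 2 = 12 from the 6 double-bond units.
A 4n π count (12, n = 3) in a planar conjugated ring means antiaromatic.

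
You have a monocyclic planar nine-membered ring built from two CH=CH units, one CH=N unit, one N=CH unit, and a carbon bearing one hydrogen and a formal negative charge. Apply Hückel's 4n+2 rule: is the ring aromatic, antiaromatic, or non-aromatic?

Aromatic

Check conjugation: every atom in a ring double bond is sp² and brings one electron to the p orbital; the doubly-bonded nitrogens are pyridine-type — their lone pairs lie in the ring plane, leaving one electron in the p orbital; the carbanion's lone pair occupies the p orbital — every position has a p orbital, so the cyclic π system is continuous.
Adding the contributions, 4 × 2 = 8 from the double-bond units + 2 from the CH(-) atom = 10.
With 10 π electrons (n = 2), the Hückel 4n+2 condition holds.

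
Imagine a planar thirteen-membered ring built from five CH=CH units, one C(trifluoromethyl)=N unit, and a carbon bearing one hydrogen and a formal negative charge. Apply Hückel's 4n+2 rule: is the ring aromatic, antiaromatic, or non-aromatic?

The p orbitals form a continuous loop: the double-bond atoms are sp², each contributing one p electron; the doubly-bonded nitrogens are pyridine-type — their lone pairs lie in the ring plane, leaving one electron in the p orbital; the carbanion's lone pair occupies the p orbital. The ring is fully conjugated.
π-electron count: 6 × 2 = 12 from the double-bond units + 2 from the CH(-) atom = 14.
That gives a 4n+2 count (14, n = 3).

Aromatic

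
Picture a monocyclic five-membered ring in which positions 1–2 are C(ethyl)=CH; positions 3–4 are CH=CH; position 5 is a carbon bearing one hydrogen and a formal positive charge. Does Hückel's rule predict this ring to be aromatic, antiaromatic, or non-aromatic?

Antiaromatic

Every ring atom contributes a p orbital perpendicular to the ring (every atom in a ring double bond is sp² and brings one electron to the p orbital; the carbocation has an empty p orbital), so the π system is cyclic and fully conjugated.
Tallying contributions gives 2 × 2 = 4 from the double-bond units + 0 from the CH(+) atom = 4.
4 is a 4n count (n = 1), so the planar conjugated ring is antiaromatic.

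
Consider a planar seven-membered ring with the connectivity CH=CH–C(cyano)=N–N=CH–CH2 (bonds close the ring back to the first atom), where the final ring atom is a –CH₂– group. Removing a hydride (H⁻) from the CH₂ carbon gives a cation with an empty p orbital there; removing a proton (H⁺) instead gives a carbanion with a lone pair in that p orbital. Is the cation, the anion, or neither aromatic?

In either ion the ring is fully conjugated: every atom, including the new sp² carbon, supplies a p orbital.
Cation: 3 × 2 + 0 = 6 π electrons → 4(1)+2, aromatic.
Anion: 3 × 2 + 2 = 8 π electrons → 4(2), antiaromatic.

The cation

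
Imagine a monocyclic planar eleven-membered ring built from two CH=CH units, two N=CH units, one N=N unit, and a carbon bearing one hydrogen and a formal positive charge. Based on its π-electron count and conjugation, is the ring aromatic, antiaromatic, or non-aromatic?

The p orbitals form a continuous loop: every atom in a ring double bond is sp² and brings one electron to the p orbital; each sp² =N– keeps its lone pair in-plane and puts one electron into the π system; the carbocation has an empty p orbital. The ring is fully conjugated.
Tallying contributions gives 5 × 2 = 10 from the double-bond units + 0 from the CH(+) atom = 10.
That gives a 4n+2 count (10, n = 2).

Aromatic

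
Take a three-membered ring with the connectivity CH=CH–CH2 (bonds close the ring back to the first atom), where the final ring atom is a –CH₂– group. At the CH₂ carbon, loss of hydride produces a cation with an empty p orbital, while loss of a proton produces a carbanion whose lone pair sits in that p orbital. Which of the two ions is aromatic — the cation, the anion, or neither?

The cation

Once that carbon is sp², every ring atom has a p orbital and both ions are fully conjugated.
Cation: 1 × 2 + 0 = 2 π electrons → 4(0)+2, aromatic.
Anion: 1 × 2 + 2 = 4 π electrons → 4(1), antiaromatic.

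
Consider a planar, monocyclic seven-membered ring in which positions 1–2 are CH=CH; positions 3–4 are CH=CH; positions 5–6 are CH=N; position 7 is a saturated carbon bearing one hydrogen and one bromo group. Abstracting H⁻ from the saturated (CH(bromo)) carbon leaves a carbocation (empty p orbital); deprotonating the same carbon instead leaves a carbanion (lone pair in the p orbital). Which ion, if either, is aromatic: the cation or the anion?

Once that carbon is sp², every ring atom has a p orbital and both ions are fully conjugated.
Cation: 3 × 2 + 0 = 6 π electrons → 4(1)+2, aromatic.
Anion: 3 × 2 + 2 = 8 π electrons → 4(2), antiaromatic.

The cation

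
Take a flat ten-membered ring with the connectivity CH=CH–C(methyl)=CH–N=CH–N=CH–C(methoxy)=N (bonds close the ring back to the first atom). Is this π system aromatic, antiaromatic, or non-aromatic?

Check conjugation: the double-bond atoms are sp², each contributing one p electron; the doubly-bonded nitrogens are pyridine-type — their lone pairs lie in the ring plane, leaving one electron in the p orbital — every position has a p orbital, so the cyclic π system is continuous.
Counting π electrons: 5 × 2 = 10 from the 5 double-bond units.
That gives a 4n+2 count (10, n = 2).

Aromatic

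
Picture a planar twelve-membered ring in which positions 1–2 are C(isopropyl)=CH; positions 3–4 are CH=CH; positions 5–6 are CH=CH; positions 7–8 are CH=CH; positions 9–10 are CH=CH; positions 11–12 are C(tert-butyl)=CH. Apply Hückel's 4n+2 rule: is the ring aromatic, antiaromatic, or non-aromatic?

The p orbitals form a continuous loop: each doubly-bonded ring atom is sp² with one p-orbital electron. The ring is fully conjugated.
π-electron count: 6 × 2 = 12 from the 6 double-bond units.
12 = 4(3); a planar, fully conjugated 4n system is antiaromatic.

Antiaromatic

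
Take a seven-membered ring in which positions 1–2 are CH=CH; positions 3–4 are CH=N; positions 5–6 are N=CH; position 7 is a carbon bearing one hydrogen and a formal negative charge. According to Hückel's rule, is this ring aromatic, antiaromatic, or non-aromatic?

The p orbitals form a continuous loop: each doubly-bonded ring atom is sp² with one p-orbital electron; each sp² =N– keeps its lone pair in-plane and puts one electron into the π system; the carbanion's lone pair occupies the p orbital. The ring is fully conjugated.
Tallying contributions gives 3 × 2 = 6 from the double-bond units + 2 from the CH(-) atom = 8.
8 = 4(2); a planar, fully conjugated 4n system is antiaromatic.

Antiaromatic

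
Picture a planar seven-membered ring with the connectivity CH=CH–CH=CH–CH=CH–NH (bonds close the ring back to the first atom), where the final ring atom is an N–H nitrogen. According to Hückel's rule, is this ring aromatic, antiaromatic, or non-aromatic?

Antiaromatic

Check conjugation: each doubly-bonded ring atom is sp² with one p-orbital electron; the pyrrole-type nitrogen donates its lone pair from the p orbital — every position has a p orbital, so the cyclic π system is continuous.
π-electron count: 3 × 2 = 6 from the double-bond units + 2 from the NH atom = 8.
With 8 = 4·2 π electrons, Hückel's rule classifies the planar ring as antiaromatic.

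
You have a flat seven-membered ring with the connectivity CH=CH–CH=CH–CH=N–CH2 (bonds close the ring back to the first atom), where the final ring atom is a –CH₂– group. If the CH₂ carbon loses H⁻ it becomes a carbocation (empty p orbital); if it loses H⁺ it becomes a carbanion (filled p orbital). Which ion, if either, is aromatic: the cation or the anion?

The cation

In both ions every ring atom is sp² and contributes a p orbital, so both rings are fully conjugated.
Cation: 3 × 2 + 0 = 6 π electrons → 4(1)+2, aromatic.
Anion: 3 × 2 + 2 = 8 π electrons → 4(2), antiaromatic.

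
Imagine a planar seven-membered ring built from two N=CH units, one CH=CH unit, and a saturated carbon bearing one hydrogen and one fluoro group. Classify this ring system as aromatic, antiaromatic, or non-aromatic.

Non-aromatic

At the CH(fluoro) position, that saturated carbon is sp³ and has no p orbital in the ring π system; the ring's p-orbital overlap is broken there.
Without a continuous loop of overlapping p orbitals the Hückel electron count never comes into play.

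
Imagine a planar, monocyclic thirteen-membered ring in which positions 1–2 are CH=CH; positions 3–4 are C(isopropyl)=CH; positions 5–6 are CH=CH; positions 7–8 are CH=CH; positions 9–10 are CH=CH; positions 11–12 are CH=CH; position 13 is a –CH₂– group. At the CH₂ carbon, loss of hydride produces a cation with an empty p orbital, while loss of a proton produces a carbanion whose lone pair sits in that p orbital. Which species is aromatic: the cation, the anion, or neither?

In either ion the ring is fully conjugated: every atom, including the new sp² carbon, supplies a p orbital.
Cation: 6 × 2 + 0 = 12 π electrons → 4(3), antiaromatic.
Anion: 6 × 2 + 2 = 14 π electrons → 4(3)+2, aromatic.

The anion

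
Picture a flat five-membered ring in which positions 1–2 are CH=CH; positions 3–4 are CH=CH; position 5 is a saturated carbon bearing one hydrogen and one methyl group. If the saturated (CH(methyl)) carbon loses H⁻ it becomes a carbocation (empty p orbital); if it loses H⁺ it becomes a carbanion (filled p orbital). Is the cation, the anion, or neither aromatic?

The anion

In either ion the ring is fully conjugated: every atom, including the new sp² carbon, supplies a p orbital.
Cation: 2 × 2 + 0 = 4 π electrons → 4(1), antiaromatic.
Anion: 2 × 2 + 2 = 6 π electrons → 4(1)+2, aromatic.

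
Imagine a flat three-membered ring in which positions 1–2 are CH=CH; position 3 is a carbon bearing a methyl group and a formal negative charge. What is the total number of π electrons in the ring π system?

4

The p orbitals form a continuous loop: the double-bond atoms are sp², each contributing one p electron; the carbanion's lone pair occupies the p orbital. The ring is fully conjugated.
Adding the contributions, 1 × 2 = 2 from the double-bond unit + 2 from the C(methyl)(-) atom = 4.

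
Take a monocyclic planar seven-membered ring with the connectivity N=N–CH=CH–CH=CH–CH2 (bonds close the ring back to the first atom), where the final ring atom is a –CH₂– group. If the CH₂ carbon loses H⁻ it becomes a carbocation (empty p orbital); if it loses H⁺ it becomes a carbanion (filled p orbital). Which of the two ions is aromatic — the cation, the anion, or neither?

In both ions every ring atom is sp² and contributes a p orbital, so both rings are fully conjugated.
Cation: 3 × 2 + 0 = 6 π electrons → 4(1)+2, aromatic.
Anion: 3 × 2 + 2 = 8 π electrons → 4(2), antiaromatic.

The cation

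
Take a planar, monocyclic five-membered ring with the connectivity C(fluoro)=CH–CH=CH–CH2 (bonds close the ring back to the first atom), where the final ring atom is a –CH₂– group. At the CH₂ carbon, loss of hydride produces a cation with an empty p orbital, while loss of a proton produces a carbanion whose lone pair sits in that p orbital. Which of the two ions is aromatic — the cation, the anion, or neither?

The anion

Once that carbon is sp², every ring atom has a p orbital and both ions are fully conjugated.
Cation: 2 × 2 + 0 = 4 π electrons → 4(1), antiaromatic.
Anion: 2 × 2 + 2 = 6 π electrons → 4(1)+2, aromatic.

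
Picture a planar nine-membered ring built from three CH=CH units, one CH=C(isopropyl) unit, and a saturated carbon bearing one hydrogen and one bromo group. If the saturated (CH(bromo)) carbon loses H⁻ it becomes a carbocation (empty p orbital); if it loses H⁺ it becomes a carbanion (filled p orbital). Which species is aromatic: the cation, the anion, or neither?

In both ions every ring atom is sp² and contributes a p orbital, so both rings are fully conjugated.
Cation: 4 × 2 + 0 = 8 π electrons → 4(2), antiaromatic.
Anion: 4 × 2 + 2 = 10 π electrons → 4(2)+2, aromatic.

The anion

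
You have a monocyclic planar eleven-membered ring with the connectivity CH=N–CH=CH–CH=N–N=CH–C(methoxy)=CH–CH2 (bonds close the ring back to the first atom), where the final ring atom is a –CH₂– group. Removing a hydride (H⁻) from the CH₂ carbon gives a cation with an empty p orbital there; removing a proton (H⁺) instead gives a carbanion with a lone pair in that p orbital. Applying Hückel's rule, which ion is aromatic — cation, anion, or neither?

Both ions have a continuous loop of p orbitals — each ring atom is sp².
Cation: 5 × 2 + 0 = 10 π electrons → 4(2)+2, aromatic.
Anion: 5 × 2 + 2 = 12 π electrons → 4(3), antiaromatic.

The cation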